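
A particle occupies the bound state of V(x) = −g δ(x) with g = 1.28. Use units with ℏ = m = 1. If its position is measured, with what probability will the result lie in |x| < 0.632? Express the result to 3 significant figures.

The normalised bound state is ψ = √κ e^{−κ|x|} with κ = mg/ℏ² = 1.280.
P(|x| < d) = ∫_{−d}^{d} κ e^{−2κ|x|} dx = 1 − e^{−2κd} = 1 − e^{−1.618} = 0.8017.

P = 0.802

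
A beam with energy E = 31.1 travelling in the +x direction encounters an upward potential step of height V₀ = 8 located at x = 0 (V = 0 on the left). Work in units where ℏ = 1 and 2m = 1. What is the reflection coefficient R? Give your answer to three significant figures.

On each side the TISE gives plane waves with k = √(2m(E − V))/ℏ: k₁ = √(2·½·31.1) = 5.577, k₂ = √(2·½·23.1) = 4.806.
Continuity of ψ and ψ′ at the step yields the reflection amplitude r = (k₁ − k₂)/(k₁ + k₂) = 0.07421; thus R = |r|² = 0.005507, T = 0.9945.

R = 0.00551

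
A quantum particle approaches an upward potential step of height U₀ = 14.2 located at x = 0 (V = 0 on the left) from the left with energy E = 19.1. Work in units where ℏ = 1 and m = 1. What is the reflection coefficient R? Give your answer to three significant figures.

R = 0.107

On each side the TISE gives plane waves with k = √(2m(E − V))/ℏ: k₁ = √(2·1·19.1) = 6.181, k₂ = √(2·1·4.9) = 3.130.
Continuity of ψ and ψ′ at the step yields the reflection amplitude r = (k₁ − k₂)/(k₁ + k₂) = 0.3276; thus R = |r|² = 0.1073, T = 0.8927.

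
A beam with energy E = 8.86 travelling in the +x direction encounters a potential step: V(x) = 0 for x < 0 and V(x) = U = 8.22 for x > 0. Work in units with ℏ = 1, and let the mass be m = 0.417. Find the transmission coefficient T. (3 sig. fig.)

On each side the TISE gives plane waves with k = √(2m(E − V))/ℏ: k₁ = √(2·0.417·8.86) = 2.718, k₂ = √(2·0.417·0.64) = 0.7306.
Matching ψ and ψ′ at x = 0 gives r = (k₁ − k₂)/(k₁ + k₂), so R = r² = 0.3322 and T = 1 − R = 0.6678.

T = 0.668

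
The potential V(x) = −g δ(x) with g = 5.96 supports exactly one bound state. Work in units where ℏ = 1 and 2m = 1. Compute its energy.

E = -8.88

The bound state is ψ(x) = √κ e^{−κ|x|}. The derivative jump ψ'(0⁺) − ψ'(0⁻) = −(2mg/ℏ²)ψ(0) fixes κ = mg/ℏ² = 2.980.
Then E = −ℏ²κ²/(2m) = −mg²/(2ℏ²) = -8.880.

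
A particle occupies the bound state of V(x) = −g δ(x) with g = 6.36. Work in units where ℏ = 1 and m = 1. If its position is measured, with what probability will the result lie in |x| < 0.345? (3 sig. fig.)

P = 0.988

The normalised bound state is ψ = √κ e^{−κ|x|} with κ = mg/ℏ² = 6.360.
P(|x| < d) = ∫_{−d}^{d} κ e^{−2κ|x|} dx = 1 − e^{−2κd} = 1 − e^{−4.388} = 0.9876.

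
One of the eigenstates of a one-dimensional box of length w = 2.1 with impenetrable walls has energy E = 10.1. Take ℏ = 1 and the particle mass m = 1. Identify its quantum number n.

n = 3

From E_n = n²π²ℏ²/(2mw²) invert to n = √(2mw²E)/(πℏ).
n = (2.1/π) × √(2 × 1 × 10.1) = 3.004 → n = 3.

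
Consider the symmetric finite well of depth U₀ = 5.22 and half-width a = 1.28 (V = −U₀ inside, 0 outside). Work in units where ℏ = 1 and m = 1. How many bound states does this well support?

The dimensionless depth is z₀ = a√(2mU₀)/ℏ = 1.28 × √(10.44) = 4.136.
The even/odd transcendental equations gain one root per π/2 in z₀, giving N = 1 + ⌊2z₀/π⌋ = 1 + ⌊2.633⌋ = 3.

N = 3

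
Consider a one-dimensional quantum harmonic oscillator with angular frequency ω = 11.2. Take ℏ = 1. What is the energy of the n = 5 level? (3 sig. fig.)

E = 61.6

The oscillator eigenvalues are E_n = ℏω(n + ½), so E_5 = 11.2 × 5.5 = 61.60.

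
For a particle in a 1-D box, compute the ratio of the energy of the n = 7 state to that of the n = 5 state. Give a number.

Since E_n ∝ n², the ratio is (7/5)² = 1.96.

1.96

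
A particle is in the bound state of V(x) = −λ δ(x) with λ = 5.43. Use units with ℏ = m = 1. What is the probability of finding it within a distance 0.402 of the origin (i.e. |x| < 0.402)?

P = 0.987

The normalised bound state is ψ = √κ e^{−κ|x|} with κ = mλ/ℏ² = 5.430.
P(|x| < d) = ∫_{−d}^{d} κ e^{−2κ|x|} dx = 1 − e^{−2κd} = 1 − e^{−4.366} = 0.9873.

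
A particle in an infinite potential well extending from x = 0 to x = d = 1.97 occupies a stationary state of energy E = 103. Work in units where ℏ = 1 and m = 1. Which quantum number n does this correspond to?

For an infinite well E_n = n²π²ℏ²/(2md²), so n = (d/πℏ)√(2mE).
n = (1.97/π) × √(2 × 1 × 103) = 9.000 → n = 9.

n = 9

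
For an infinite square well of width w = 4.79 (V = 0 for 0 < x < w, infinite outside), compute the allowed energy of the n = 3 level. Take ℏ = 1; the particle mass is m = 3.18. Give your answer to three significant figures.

The infinite-well eigenfunctions ψ_n = √(2/w) sin(nπx/w) vanish at both walls, giving E_n = n²π²ℏ²/(2mw²).
E_3 = 3² × π² / (2 × 3.18 × 4.79²) = 0.6087.

E = 0.609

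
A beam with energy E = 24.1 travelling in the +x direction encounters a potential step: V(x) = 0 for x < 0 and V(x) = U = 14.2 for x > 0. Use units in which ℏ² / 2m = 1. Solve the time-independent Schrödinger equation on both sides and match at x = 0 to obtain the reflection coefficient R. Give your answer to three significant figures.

R = 0.0479

On each side the TISE gives plane waves with k = √(2m(E − V))/ℏ: k₁ = √(2·½·24.1) = 4.909, k₂ = √(2·½·9.9) = 3.146.
Continuity of ψ and ψ′ at the step yields the reflection amplitude r = (k₁ − k₂)/(k₁ + k₂) = 0.2188; thus R = |r|² = 0.04788, T = 0.9521.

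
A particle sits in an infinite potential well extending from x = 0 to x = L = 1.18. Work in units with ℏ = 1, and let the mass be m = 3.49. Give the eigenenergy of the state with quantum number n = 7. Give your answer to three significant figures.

E = 49.8

The infinite-well eigenfunctions ψ_n = √(2/L) sin(nπx/L) vanish at both walls, giving E_n = n²π²ℏ²/(2mL²).
E_7 = 7² × π² / (2 × 3.49 × 1.18²) = 49.76.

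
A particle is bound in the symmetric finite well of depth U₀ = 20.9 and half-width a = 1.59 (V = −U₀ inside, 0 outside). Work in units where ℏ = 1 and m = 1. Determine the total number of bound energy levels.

The dimensionless depth is z₀ = a√(2mU₀)/ℏ = 1.59 × √(41.80) = 10.28.
A new bound state (alternating even/odd) appears each time z₀ passes a multiple of π/2, so N = ⌊2z₀/π⌋ + 1 = ⌊6.544⌋ + 1 = 7.

N = 7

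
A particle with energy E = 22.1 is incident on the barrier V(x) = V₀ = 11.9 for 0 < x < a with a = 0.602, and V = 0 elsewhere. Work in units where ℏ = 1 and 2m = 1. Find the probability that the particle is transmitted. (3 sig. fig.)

E > V₀: inside the barrier k₂ = √(2m(E − V₀))/ℏ = 3.194, k₂a = 1.923.
T = [1 + V₀² sin²(k₂a) / (4E(E − V₀))]⁻¹ = 1/1.138 = 0.878.

T = 0.878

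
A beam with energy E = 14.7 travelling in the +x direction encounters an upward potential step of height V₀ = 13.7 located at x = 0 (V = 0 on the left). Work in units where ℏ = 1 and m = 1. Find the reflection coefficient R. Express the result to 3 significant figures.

R = 0.344

On each side the TISE gives plane waves with k = √(2m(E − V))/ℏ: k₁ = √(2·1·14.7) = 5.422, k₂ = √(2·1·1) = 1.414.
Matching ψ and ψ′ at x = 0 gives r = (k₁ − k₂)/(k₁ + k₂), so R = r² = 0.3437 and T = 1 − R = 0.6563.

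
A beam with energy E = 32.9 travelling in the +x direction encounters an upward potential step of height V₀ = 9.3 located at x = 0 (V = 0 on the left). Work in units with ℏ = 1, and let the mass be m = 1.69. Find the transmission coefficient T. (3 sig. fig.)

The wavenumbers are k₁ = √(2mE)/ℏ = 10.55 on the left and k₂ = √(2m(E − V₀))/ℏ = 8.931 on the right.
Continuity of ψ and ψ′ at the step yields the reflection amplitude r = (k₁ − k₂)/(k₁ + k₂) = 0.08287; thus R = |r|² = 0.006867, T = 0.9931.

T = 0.993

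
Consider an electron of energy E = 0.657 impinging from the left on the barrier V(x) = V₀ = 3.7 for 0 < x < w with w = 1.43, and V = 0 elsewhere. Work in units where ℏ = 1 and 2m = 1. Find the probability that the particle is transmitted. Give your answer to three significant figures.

Since E < V₀ the interior solution is evanescent with decay constant κ = √(2m(V₀ − E))/ℏ = 1.744.
κw = 2.495, sinh(κw) = 6.017.
The exact tunnelling result is T⁻¹ = 1 + V₀² sinh²(κw) / [4E(V₀ − E)] = 62.97, so T = 0.0159.

T = 0.0159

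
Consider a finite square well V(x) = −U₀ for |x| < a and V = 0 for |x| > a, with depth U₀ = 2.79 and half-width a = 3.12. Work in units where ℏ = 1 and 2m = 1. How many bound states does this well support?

N = 4

Define the well-strength parameter z₀ = (a/ℏ)√(2mU₀) = 3.12 × √(2·0.5·2.79) = 5.211.
A new bound state (alternating even/odd) appears each time z₀ passes a multiple of π/2, so N = ⌊2z₀/π⌋ + 1 = ⌊3.318⌋ + 1 = 4.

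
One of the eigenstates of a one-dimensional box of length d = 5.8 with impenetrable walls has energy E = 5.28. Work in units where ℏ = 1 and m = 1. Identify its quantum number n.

n = 6

For an infinite well E_n = n²π²ℏ²/(2md²), so n = (d/πℏ)√(2mE).
n = (5.8/π) × √(2 × 1 × 5.28) = 5.999 → n = 6.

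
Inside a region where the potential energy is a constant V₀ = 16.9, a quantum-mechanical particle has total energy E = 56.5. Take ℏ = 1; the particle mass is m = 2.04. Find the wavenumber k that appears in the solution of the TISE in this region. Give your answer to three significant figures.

k = 12.7

With E > V₀ the solution is oscillatory, ψ ∝ e^{±ikx} with k = √(2m(E − V₀))/ℏ.
k = √(2 × 2.04 × 39.6) = 12.71.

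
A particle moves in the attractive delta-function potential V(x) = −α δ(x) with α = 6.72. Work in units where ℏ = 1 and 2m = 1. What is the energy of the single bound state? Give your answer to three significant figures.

For x ≠ 0 the bound state is ψ ∝ e^{−κ|x|}; integrating the TISE across the delta gives the cusp condition 2κ = 2mα/ℏ², so κ = 3.360.
Then E = −ℏ²κ²/(2m) = −mα²/(2ℏ²) = -11.29.

E = -11.3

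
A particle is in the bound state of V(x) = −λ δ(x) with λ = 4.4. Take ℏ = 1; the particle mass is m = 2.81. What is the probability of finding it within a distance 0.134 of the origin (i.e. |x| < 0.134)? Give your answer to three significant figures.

P = 0.964

The normalised bound state is ψ = √κ e^{−κ|x|} with κ = mλ/ℏ² = 12.36.
P(|x| < d) = ∫_{−d}^{d} κ e^{−2κ|x|} dx = 1 − e^{−2κd} = 1 − e^{−3.314} = 0.9636.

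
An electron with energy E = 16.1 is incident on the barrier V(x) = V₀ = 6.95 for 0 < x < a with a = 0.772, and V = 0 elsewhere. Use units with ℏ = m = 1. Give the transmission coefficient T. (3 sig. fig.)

T = 0.998

Above the barrier the interior wavenumber is k₂ = √(2m(E − V₀))/ℏ = 4.278, giving phase k₂a = 3.303.
Matching at both interfaces gives T⁻¹ = 1 + V₀² sin²(k₂a) / [4E(E − V₀)] = 1.002, hence T = 0.998.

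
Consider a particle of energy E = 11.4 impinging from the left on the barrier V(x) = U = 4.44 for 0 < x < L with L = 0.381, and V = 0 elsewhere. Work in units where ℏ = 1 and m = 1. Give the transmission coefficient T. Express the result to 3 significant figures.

Above the barrier the interior wavenumber is k₂ = √(2m(E − U))/ℏ = 3.731, giving phase k₂L = 1.421.
Matching at both interfaces gives T⁻¹ = 1 + U² sin²(k₂L) / [4E(E − U)] = 1.061, hence T = 0.943.

T = 0.943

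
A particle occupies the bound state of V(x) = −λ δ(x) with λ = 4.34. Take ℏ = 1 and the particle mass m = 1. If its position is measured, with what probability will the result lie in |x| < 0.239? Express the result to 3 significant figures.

The normalised bound state is ψ = √κ e^{−κ|x|} with κ = mλ/ℏ² = 4.340.
P(|x| < d) = ∫_{−d}^{d} κ e^{−2κ|x|} dx = 1 − e^{−2κd} = 1 − e^{−2.075} = 0.8744.

P = 0.874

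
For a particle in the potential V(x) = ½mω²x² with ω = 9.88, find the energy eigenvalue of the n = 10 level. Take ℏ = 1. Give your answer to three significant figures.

E = 104

Using E_n = (n + ½)ℏω: E_10 = 10.5 × 9.88 = 103.7.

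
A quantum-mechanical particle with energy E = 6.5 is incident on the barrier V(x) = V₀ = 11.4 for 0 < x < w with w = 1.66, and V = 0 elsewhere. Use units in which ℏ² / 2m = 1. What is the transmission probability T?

E < V₀: inside the barrier ψ ∝ e^{±κx} with κ = √(2m(V₀ − E))/ℏ = 2.214.
κw = 3.675, sinh(κw) = 19.70.
Matching ψ, ψ′ at both faces gives T = [1 + V₀² sinh²(κw) / (4E(V₀ − E))]⁻¹ = 1/397.0 = 0.00252.

T = 0.00252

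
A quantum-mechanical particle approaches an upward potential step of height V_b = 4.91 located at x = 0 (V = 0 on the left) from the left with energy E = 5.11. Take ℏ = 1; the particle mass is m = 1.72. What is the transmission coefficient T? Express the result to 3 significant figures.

T = 0.552

The wavenumbers are k₁ = √(2mE)/ℏ = 4.193 on the left and k₂ = √(2m(E − V_b))/ℏ = 0.8295 on the right.
Matching ψ and ψ′ at x = 0 gives r = (k₁ − k₂)/(k₁ + k₂), so R = r² = 0.4485 and T = 1 − R = 0.5515.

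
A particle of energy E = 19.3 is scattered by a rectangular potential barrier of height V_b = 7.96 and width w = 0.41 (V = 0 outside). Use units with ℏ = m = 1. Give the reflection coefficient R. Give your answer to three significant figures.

Above the barrier the interior wavenumber is k₂ = √(2m(E − V_b))/ℏ = 4.762, giving phase k₂w = 1.953.
Matching at both interfaces gives T⁻¹ = 1 + V_b² sin²(k₂w) / [4E(E − V_b)] = 1.062, hence T = 0.941.
R = 1 − T = 0.0587.

R = 0.0587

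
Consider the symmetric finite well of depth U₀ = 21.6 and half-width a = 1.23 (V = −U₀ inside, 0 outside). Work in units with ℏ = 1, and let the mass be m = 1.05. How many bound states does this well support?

Define the well-strength parameter z₀ = (a/ℏ)√(2mU₀) = 1.23 × √(2·1.05·21.6) = 8.284.
The even/odd transcendental equations gain one root per π/2 in z₀, giving N = 1 + ⌊2z₀/π⌋ = 1 + ⌊5.274⌋ = 6.

N = 6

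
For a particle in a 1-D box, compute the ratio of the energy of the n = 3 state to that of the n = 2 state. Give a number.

2.25

E_n = n²π²ℏ²/(2mL²) so the ratio is n₂²/n₁² = 9/4 = 2.25.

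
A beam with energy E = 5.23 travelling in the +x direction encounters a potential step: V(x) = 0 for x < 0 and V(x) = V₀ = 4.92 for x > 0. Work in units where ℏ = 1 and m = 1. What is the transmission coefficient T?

T = 0.630

On each side the TISE gives plane waves with k = √(2m(E − V))/ℏ: k₁ = √(2·1·5.23) = 3.234, k₂ = √(2·1·0.31) = 0.7874.
Continuity of ψ and ψ′ at the step yields the reflection amplitude r = (k₁ − k₂)/(k₁ + k₂) = 0.6084; thus R = |r|² = 0.3702, T = 0.6298.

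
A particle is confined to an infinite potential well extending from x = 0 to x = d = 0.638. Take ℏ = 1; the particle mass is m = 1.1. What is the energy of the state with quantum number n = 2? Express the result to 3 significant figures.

E = 44.1

The infinite-well eigenfunctions ψ_n = √(2/d) sin(nπx/d) vanish at both walls, giving E_n = n²π²ℏ²/(2md²).
E_2 = 2² × π² / (2 × 1.1 × 0.638²) = 44.09.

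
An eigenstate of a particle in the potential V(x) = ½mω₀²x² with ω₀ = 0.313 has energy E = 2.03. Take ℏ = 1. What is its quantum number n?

n = 6

E_n = ℏω₀(n + ½) ⇒ n = E/(ℏω₀) − ½ = 2.03/0.313 − 0.5 = 5.986 → n = 6.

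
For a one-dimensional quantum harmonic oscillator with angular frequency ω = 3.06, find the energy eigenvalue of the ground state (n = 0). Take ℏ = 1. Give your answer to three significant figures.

The oscillator eigenvalues are E_n = ℏω(n + ½), so E_0 = 3.06 × 0.5 = 1.530.

E = 1.53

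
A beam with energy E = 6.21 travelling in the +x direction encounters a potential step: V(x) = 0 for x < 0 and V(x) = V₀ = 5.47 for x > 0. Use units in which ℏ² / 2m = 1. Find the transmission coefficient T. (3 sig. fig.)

On each side the TISE gives plane waves with k = √(2m(E − V))/ℏ: k₁ = √(2·½·6.21) = 2.492, k₂ = √(2·½·0.74) = 0.8602.
Continuity of ψ and ψ′ at the step yields the reflection amplitude r = (k₁ − k₂)/(k₁ + k₂) = 0.4868; thus R = |r|² = 0.2369, T = 0.7631.

T = 0.763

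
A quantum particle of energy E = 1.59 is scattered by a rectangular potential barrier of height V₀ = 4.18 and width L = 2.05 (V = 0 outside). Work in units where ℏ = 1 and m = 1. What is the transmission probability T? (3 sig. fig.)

Since E < V₀ the interior solution is evanescent with decay constant κ = √(2m(V₀ − E))/ℏ = 2.276.
κL = 4.666, sinh(κL) = 53.12.
The exact tunnelling result is T⁻¹ = 1 + V₀² sinh²(κL) / [4E(V₀ − E)] = 2994, so T = 0.000334.

T = 0.000334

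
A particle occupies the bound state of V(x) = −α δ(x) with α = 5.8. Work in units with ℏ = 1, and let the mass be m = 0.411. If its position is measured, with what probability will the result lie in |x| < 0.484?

P = 0.900

The normalised bound state is ψ = √κ e^{−κ|x|} with κ = mα/ℏ² = 2.384.
P(|x| < d) = ∫_{−d}^{d} κ e^{−2κ|x|} dx = 1 − e^{−2κd} = 1 − e^{−2.308} = 0.9005.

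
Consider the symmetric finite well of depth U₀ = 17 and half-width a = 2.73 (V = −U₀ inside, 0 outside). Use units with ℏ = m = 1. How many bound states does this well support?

Define the well-strength parameter z₀ = (a/ℏ)√(2mU₀) = 2.73 × √(2·1·17) = 15.92.
A new bound state (alternating even/odd) appears each time z₀ passes a multiple of π/2, so N = ⌊2z₀/π⌋ + 1 = ⌊10.13⌋ + 1 = 11.

N = 11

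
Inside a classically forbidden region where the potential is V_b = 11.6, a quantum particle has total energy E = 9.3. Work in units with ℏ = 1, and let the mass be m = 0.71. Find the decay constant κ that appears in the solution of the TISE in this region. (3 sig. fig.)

κ = 1.81

Since E < V_b the TISE in this region is ψ'' = κ²ψ with κ = √(2m(V_b − E))/ℏ.
κ = √(2 × 0.71 × 2.3) = 1.807.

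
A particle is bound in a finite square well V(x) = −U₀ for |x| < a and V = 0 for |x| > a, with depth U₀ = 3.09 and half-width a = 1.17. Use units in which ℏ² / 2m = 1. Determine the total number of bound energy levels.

N = 2

Define the well-strength parameter z₀ = (a/ℏ)√(2mU₀) = 1.17 × √(2·0.5·3.09) = 2.057.
The even/odd transcendental equations gain one root per π/2 in z₀, giving N = 1 + ⌊2z₀/π⌋ = 1 + ⌊1.309⌋ = 2.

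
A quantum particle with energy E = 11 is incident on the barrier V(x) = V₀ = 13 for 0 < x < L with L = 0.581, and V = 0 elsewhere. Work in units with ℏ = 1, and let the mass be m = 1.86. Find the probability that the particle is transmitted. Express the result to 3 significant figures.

T = 0.0871

Since E < V₀ the interior solution is evanescent with decay constant κ = √(2m(V₀ − E))/ℏ = 2.728.
κL = 1.585, sinh(κL) = 2.337.
The exact tunnelling result is T⁻¹ = 1 + V₀² sinh²(κL) / [4E(V₀ − E)] = 11.48, so T = 0.0871.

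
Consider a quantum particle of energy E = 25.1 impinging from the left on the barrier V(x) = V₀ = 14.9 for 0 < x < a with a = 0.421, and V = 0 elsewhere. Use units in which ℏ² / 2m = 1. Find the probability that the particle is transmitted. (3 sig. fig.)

Above the barrier the interior wavenumber is k₂ = √(2m(E − V₀))/ℏ = 3.194, giving phase k₂a = 1.345.
T = [1 + V₀² sin²(k₂a) / (4E(E − V₀))]⁻¹ = 1/1.206 = 0.829.

T = 0.829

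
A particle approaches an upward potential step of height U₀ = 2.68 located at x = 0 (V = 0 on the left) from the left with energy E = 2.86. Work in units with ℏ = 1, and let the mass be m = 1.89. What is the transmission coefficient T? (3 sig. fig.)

The wavenumbers are k₁ = √(2mE)/ℏ = 3.288 on the left and k₂ = √(2m(E − U₀))/ℏ = 0.8249 on the right.
Continuity of ψ and ψ′ at the step yields the reflection amplitude r = (k₁ − k₂)/(k₁ + k₂) = 0.5989; thus R = |r|² = 0.3587, T = 0.6413.

T = 0.641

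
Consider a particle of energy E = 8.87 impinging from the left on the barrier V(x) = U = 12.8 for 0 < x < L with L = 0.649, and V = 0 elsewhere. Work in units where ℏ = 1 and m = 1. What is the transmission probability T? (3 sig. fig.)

E < U: inside the barrier ψ ∝ e^{±κx} with κ = √(2m(U − E))/ℏ = 2.804.
κL = 1.820, sinh(κL) = 3.003.
Matching ψ, ψ′ at both faces gives T = [1 + U² sinh²(κL) / (4E(U − E))]⁻¹ = 1/11.60 = 0.0862.

T = 0.0862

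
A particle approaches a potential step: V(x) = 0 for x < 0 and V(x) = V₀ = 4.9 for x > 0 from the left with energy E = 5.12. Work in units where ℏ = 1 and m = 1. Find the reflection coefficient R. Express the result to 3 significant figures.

R = 0.431

On each side the TISE gives plane waves with k = √(2m(E − V))/ℏ: k₁ = √(2·1·5.12) = 3.200, k₂ = √(2·1·0.22) = 0.6633.
Continuity of ψ and ψ′ at the step yields the reflection amplitude r = (k₁ − k₂)/(k₁ + k₂) = 0.6566; thus R = |r|² = 0.4311, T = 0.5689.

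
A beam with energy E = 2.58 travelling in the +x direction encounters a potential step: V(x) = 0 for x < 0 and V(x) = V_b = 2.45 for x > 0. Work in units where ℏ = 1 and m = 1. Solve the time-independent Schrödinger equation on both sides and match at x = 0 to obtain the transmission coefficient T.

T = 0.599

On each side the TISE gives plane waves with k = √(2m(E − V))/ℏ: k₁ = √(2·1·2.58) = 2.272, k₂ = √(2·1·0.13) = 0.5099.
Matching ψ and ψ′ at x = 0 gives r = (k₁ − k₂)/(k₁ + k₂), so R = r² = 0.4011 and T = 1 − R = 0.5989.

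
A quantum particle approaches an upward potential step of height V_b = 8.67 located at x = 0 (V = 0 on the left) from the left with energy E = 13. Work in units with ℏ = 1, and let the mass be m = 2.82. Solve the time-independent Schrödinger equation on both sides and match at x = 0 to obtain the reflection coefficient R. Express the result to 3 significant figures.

On each side the TISE gives plane waves with k = √(2m(E − V))/ℏ: k₁ = √(2·2.82·13) = 8.563, k₂ = √(2·2.82·4.33) = 4.942.
Continuity of ψ and ψ′ at the step yields the reflection amplitude r = (k₁ − k₂)/(k₁ + k₂) = 0.2681; thus R = |r|² = 0.07189, T = 0.9281.

R = 0.0719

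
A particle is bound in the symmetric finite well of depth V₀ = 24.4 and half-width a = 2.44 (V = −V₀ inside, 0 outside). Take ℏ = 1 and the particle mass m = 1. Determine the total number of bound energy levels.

N = 11

The dimensionless depth is z₀ = a√(2mV₀)/ℏ = 2.44 × √(48.80) = 17.05.
The even/odd transcendental equations gain one root per π/2 in z₀, giving N = 1 + ⌊2z₀/π⌋ = 1 + ⌊10.85⌋ = 11.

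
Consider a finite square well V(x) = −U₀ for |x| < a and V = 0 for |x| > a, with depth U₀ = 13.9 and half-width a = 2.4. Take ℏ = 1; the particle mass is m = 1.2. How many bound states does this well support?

The dimensionless depth is z₀ = a√(2mU₀)/ℏ = 2.4 × √(33.36) = 13.86.
A new bound state (alternating even/odd) appears each time z₀ passes a multiple of π/2, so N = ⌊2z₀/π⌋ + 1 = ⌊8.825⌋ + 1 = 9.

N = 9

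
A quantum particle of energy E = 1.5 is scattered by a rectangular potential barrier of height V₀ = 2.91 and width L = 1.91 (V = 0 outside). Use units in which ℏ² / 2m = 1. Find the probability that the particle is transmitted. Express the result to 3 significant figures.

T = 0.0419

Since E < V₀ the interior solution is evanescent with decay constant κ = √(2m(V₀ − E))/ℏ = 1.187.
κL = 2.268, sinh(κL) = 4.778.
Matching ψ, ψ′ at both faces gives T = [1 + V₀² sinh²(κL) / (4E(V₀ − E))]⁻¹ = 1/23.85 = 0.0419.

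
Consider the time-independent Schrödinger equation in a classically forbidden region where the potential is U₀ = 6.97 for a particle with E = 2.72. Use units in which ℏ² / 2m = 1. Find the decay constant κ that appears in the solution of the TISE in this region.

κ = 2.06

Since E < U₀ the TISE in this region is ψ'' = κ²ψ with κ = √(2m(U₀ − E))/ℏ.
κ = √(2 × 0.5 × 4.25) = 2.062.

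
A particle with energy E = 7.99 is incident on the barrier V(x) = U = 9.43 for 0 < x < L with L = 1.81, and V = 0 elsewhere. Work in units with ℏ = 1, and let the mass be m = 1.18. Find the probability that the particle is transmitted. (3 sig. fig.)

T = 0.00262

Since E < U the interior solution is evanescent with decay constant κ = √(2m(U − E))/ℏ = 1.843.
κL = 3.337, sinh(κL) = 14.05.
The exact tunnelling result is T⁻¹ = 1 + U² sinh²(κL) / [4E(U − E)] = 382.2, so T = 0.00262.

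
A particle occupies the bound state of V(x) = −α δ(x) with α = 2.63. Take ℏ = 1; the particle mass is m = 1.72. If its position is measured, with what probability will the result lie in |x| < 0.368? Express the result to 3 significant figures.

P = 0.964

The normalised bound state is ψ = √κ e^{−κ|x|} with κ = mα/ℏ² = 4.524.
P(|x| < d) = ∫_{−d}^{d} κ e^{−2κ|x|} dx = 1 − e^{−2κd} = 1 − e^{−3.329} = 0.9642.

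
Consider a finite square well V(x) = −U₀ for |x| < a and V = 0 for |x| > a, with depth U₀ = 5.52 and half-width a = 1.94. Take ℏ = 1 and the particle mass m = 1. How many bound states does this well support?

The dimensionless depth is z₀ = a√(2mU₀)/ℏ = 1.94 × √(11.04) = 6.446.
A new bound state (alternating even/odd) appears each time z₀ passes a multiple of π/2, so N = ⌊2z₀/π⌋ + 1 = ⌊4.104⌋ + 1 = 5.

N = 5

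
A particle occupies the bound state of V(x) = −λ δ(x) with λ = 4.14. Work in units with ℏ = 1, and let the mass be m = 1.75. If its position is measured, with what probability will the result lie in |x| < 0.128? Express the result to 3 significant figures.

The normalised bound state is ψ = √κ e^{−κ|x|} with κ = mλ/ℏ² = 7.245.
P(|x| < d) = ∫_{−d}^{d} κ e^{−2κ|x|} dx = 1 − e^{−2κd} = 1 − e^{−1.855} = 0.8435.

P = 0.844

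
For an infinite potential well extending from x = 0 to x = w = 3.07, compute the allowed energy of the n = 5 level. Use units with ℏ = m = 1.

E = 13.1

Requiring ψ(0) = ψ(w) = 0 quantises k = nπ/w, hence E_n = ℏ²k²/2m = n²π²ℏ²/(2mw²).
E_5 = 5² × π² / (2 × 1 × 3.07²) = 13.09.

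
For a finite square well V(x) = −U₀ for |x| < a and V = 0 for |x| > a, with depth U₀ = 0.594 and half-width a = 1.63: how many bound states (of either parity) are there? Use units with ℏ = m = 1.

N = 2

The dimensionless depth is z₀ = a√(2mU₀)/ℏ = 1.63 × √(1.188) = 1.777.
A new bound state (alternating even/odd) appears each time z₀ passes a multiple of π/2, so N = ⌊2z₀/π⌋ + 1 = ⌊1.131⌋ + 1 = 2.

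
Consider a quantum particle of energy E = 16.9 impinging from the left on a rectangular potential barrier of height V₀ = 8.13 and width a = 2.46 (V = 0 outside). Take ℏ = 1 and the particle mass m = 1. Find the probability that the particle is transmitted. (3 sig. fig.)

Above the barrier the interior wavenumber is k₂ = √(2m(E − V₀))/ℏ = 4.188, giving phase k₂a = 10.30.
T = [1 + V₀² sin²(k₂a) / (4E(E − V₀))]⁻¹ = 1/1.066 = 0.938.

T = 0.938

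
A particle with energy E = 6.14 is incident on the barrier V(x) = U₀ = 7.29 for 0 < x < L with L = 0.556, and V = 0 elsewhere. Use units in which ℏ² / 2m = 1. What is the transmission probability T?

E < U₀: inside the barrier ψ ∝ e^{±κx} with κ = √(2m(U₀ − E))/ℏ = 1.072.
κL = 0.5962, sinh(κL) = 0.6322.
Matching ψ, ψ′ at both faces gives T = [1 + U₀² sinh²(κL) / (4E(U₀ − E))]⁻¹ = 1/1.752 = 0.571.

T = 0.571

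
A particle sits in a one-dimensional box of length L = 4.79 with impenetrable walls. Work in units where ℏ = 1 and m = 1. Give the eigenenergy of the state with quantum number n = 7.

Requiring ψ(0) = ψ(L) = 0 quantises k = nπ/L, hence E_n = ℏ²k²/2m = n²π²ℏ²/(2mL²).
E_7 = 7² × π² / (2 × 1 × 4.79²) = 10.54.

E = 10.5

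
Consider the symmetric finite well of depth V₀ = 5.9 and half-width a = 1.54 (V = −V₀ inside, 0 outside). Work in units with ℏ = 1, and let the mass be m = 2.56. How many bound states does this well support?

The dimensionless depth is z₀ = a√(2mV₀)/ℏ = 1.54 × √(30.21) = 8.464.
The even/odd transcendental equations gain one root per π/2 in z₀, giving N = 1 + ⌊2z₀/π⌋ = 1 + ⌊5.388⌋ = 6.

N = 6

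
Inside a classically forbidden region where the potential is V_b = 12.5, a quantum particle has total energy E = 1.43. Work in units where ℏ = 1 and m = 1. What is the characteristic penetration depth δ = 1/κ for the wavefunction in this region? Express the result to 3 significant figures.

Since E < V_b the TISE in this region is ψ'' = κ²ψ with κ = √(2m(V_b − E))/ℏ.
κ = √(2 × 1 × 11.07) = 4.705. The penetration depth is δ = 1/κ = 0.213.

δ = 0.213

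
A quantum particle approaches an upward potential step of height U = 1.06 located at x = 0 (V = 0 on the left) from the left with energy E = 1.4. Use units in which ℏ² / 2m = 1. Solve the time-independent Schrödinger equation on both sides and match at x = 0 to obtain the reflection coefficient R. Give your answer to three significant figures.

R = 0.115

On each side the TISE gives plane waves with k = √(2m(E − V))/ℏ: k₁ = √(2·½·1.4) = 1.183, k₂ = √(2·½·0.34) = 0.5831.
Matching ψ and ψ′ at x = 0 gives r = (k₁ − k₂)/(k₁ + k₂), so R = r² = 0.1154 and T = 1 − R = 0.8846.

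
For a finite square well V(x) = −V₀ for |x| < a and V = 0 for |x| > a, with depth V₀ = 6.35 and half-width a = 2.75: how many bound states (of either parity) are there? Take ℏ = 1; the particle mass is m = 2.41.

N = 10

Define the well-strength parameter z₀ = (a/ℏ)√(2mV₀) = 2.75 × √(2·2.41·6.35) = 15.21.
The even/odd transcendental equations gain one root per π/2 in z₀, giving N = 1 + ⌊2z₀/π⌋ = 1 + ⌊9.686⌋ = 10.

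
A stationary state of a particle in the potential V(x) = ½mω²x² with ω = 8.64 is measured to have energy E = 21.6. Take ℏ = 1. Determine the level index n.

n = 2

Invert E_n = (n + ½)ℏω: n = E/ℏω − ½ = 2.000, so n = 2.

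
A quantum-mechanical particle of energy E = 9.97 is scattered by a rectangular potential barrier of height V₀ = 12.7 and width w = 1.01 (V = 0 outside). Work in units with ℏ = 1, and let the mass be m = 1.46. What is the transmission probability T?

Since E < V₀ the interior solution is evanescent with decay constant κ = √(2m(V₀ − E))/ℏ = 2.823.
κw = 2.852, sinh(κw) = 8.629.
Matching ψ, ψ′ at both faces gives T = [1 + V₀² sinh²(κw) / (4E(V₀ − E))]⁻¹ = 1/111.3 = 0.00898.

T = 0.00898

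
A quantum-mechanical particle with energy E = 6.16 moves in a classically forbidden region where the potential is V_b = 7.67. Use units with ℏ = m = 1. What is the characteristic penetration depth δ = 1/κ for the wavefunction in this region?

Since E < V_b the TISE in this region is ψ'' = κ²ψ with κ = √(2m(V_b − E))/ℏ.
κ = √(2 × 1 × 1.51) = 1.738. The penetration depth is δ = 1/κ = 0.575.

δ = 0.575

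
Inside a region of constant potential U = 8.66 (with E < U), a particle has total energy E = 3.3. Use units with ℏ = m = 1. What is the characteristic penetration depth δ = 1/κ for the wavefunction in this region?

Since E < U the TISE in this region is ψ'' = κ²ψ with κ = √(2m(U − E))/ℏ.
κ = √(2 × 1 × 5.36) = 3.274. The penetration depth is δ = 1/κ = 0.305.

δ = 0.305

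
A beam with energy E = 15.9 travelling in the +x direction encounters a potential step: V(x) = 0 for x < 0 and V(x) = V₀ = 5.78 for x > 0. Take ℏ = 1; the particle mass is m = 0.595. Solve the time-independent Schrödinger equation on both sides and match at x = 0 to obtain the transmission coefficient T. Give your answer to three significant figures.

T = 0.987

On each side the TISE gives plane waves with k = √(2m(E − V))/ℏ: k₁ = √(2·0.595·15.9) = 4.350, k₂ = √(2·0.595·10.12) = 3.470.
Matching ψ and ψ′ at x = 0 gives r = (k₁ − k₂)/(k₁ + k₂), so R = r² = 0.01265 and T = 1 − R = 0.9873.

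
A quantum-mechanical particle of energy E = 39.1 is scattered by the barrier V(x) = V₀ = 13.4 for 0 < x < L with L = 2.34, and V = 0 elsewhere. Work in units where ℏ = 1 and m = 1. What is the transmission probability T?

Above the barrier the interior wavenumber is k₂ = √(2m(E − V₀))/ℏ = 7.169, giving phase k₂L = 16.78.
Matching at both interfaces gives T⁻¹ = 1 + V₀² sin²(k₂L) / [4E(E − V₀)] = 1.034, hence T = 0.967.

T = 0.967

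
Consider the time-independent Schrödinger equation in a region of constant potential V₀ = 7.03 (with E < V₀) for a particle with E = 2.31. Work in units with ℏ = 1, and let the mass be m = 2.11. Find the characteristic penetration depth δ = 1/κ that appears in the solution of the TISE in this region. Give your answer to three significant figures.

Since E < V₀ the TISE in this region is ψ'' = κ²ψ with κ = √(2m(V₀ − E))/ℏ.
κ = √(2 × 2.11 × 4.72) = 4.463. The penetration depth is δ = 1/κ = 0.224.

δ = 0.224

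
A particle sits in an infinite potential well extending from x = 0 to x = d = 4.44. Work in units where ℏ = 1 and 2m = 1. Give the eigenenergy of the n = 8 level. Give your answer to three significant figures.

E = 32.0

Requiring ψ(0) = ψ(d) = 0 quantises k = nπ/d, hence E_n = ℏ²k²/2m = n²π²ℏ²/(2md²).
E_8 = 8² × π² / (2 × 0.5 × 4.44²) = 32.04.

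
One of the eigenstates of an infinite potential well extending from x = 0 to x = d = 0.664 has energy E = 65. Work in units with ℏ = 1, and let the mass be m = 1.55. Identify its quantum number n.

For an infinite well E_n = n²π²ℏ²/(2md²), so n = (d/πℏ)√(2mE).
n = (0.664/π) × √(2 × 1.55 × 65) = 3.000 → n = 3.

n = 3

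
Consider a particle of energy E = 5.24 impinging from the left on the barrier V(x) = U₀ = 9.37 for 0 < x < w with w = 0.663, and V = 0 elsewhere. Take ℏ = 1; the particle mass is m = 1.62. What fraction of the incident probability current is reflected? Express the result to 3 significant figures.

R = 0.970

Since E < U₀ the interior solution is evanescent with decay constant κ = √(2m(U₀ − E))/ℏ = 3.658.
κw = 2.425, sinh(κw) = 5.608.
Matching ψ, ψ′ at both faces gives T = [1 + U₀² sinh²(κw) / (4E(U₀ − E))]⁻¹ = 1/32.90 = 0.0304.
R = 1 − T = 0.970.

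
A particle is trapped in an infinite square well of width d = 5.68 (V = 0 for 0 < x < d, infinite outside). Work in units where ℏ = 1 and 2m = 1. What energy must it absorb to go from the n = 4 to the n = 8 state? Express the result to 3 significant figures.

ΔE = 14.7

E_n = n²π²ℏ²/(2md²), so ΔE = (8² − 4²) π²ℏ²/(2md²).
ΔE = 48 × π² / (2 × 0.5 × 5.68²) = 14.68.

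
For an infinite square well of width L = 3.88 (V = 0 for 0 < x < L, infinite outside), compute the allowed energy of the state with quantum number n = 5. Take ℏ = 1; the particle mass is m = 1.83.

The infinite-well eigenfunctions ψ_n = √(2/L) sin(nπx/L) vanish at both walls, giving E_n = n²π²ℏ²/(2mL²).
E_5 = 5² × π² / (2 × 1.83 × 3.88²) = 4.478.

E = 4.48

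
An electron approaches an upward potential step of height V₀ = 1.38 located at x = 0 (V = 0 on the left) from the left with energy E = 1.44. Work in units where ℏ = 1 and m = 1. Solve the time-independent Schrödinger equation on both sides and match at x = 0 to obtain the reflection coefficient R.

R = 0.437

On each side the TISE gives plane waves with k = √(2m(E − V))/ℏ: k₁ = √(2·1·1.44) = 1.697, k₂ = √(2·1·0.06) = 0.3464.
Matching ψ and ψ′ at x = 0 gives r = (k₁ − k₂)/(k₁ + k₂), so R = r² = 0.4369 and T = 1 − R = 0.5631.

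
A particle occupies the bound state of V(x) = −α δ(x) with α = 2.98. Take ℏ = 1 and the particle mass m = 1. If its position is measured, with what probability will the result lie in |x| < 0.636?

The normalised bound state is ψ = √κ e^{−κ|x|} with κ = mα/ℏ² = 2.980.
P(|x| < d) = ∫_{−d}^{d} κ e^{−2κ|x|} dx = 1 − e^{−2κd} = 1 − e^{−3.791} = 0.9774.

P = 0.977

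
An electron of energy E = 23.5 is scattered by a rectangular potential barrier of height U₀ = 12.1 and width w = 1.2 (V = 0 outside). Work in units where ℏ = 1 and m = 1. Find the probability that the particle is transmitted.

E > U₀: inside the barrier k₂ = √(2m(E − U₀))/ℏ = 4.775, k₂w = 5.730.
Matching at both interfaces gives T⁻¹ = 1 + U₀² sin²(k₂w) / [4E(E − U₀)] = 1.038, hence T = 0.964.

T = 0.964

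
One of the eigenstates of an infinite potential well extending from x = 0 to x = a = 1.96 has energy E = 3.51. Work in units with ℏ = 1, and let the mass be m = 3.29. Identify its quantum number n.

From E_n = n²π²ℏ²/(2ma²) invert to n = √(2ma²E)/(πℏ).
n = (1.96/π) × √(2 × 3.29 × 3.51) = 2.998 → n = 3.

n = 3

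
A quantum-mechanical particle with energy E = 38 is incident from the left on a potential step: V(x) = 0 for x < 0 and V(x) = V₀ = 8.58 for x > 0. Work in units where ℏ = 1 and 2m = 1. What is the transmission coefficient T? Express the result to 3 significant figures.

The wavenumbers are k₁ = √(2mE)/ℏ = 6.164 on the left and k₂ = √(2m(E − V₀))/ℏ = 5.424 on the right.
Matching ψ and ψ′ at x = 0 gives r = (k₁ − k₂)/(k₁ + k₂), so R = r² = 0.004082 and T = 1 − R = 0.9959.

T = 0.996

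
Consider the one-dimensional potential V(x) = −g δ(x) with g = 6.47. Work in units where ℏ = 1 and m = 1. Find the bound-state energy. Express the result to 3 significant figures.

E = -20.9

The bound state is ψ(x) = √κ e^{−κ|x|}. The derivative jump ψ'(0⁺) − ψ'(0⁻) = −(2mg/ℏ²)ψ(0) fixes κ = mg/ℏ² = 6.470.
Then E = −ℏ²κ²/(2m) = −mg²/(2ℏ²) = -20.93.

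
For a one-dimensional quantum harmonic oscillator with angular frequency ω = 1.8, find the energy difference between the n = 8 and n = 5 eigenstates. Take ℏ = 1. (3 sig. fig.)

ΔE = 5.40

E_n = ℏω(n + ½), so ΔE = (8 − 5) ℏω = 3 × 1.8 = 5.400.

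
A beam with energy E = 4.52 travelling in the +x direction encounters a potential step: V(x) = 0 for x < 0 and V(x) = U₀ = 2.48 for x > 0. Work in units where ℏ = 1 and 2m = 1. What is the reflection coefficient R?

R = 0.0385

On each side the TISE gives plane waves with k = √(2m(E − V))/ℏ: k₁ = √(2·½·4.52) = 2.126, k₂ = √(2·½·2.04) = 1.428.
Continuity of ψ and ψ′ at the step yields the reflection amplitude r = (k₁ − k₂)/(k₁ + k₂) = 0.1963; thus R = |r|² = 0.03854, T = 0.9615.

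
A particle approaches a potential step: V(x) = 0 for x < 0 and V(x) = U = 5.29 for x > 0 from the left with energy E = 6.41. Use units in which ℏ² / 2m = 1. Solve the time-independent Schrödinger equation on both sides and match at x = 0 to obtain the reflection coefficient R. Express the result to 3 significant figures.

R = 0.168

The wavenumbers are k₁ = √(2mE)/ℏ = 2.532 on the left and k₂ = √(2m(E − U))/ℏ = 1.058 on the right.
Continuity of ψ and ψ′ at the step yields the reflection amplitude r = (k₁ − k₂)/(k₁ + k₂) = 0.4104; thus R = |r|² = 0.1685, T = 0.8315.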